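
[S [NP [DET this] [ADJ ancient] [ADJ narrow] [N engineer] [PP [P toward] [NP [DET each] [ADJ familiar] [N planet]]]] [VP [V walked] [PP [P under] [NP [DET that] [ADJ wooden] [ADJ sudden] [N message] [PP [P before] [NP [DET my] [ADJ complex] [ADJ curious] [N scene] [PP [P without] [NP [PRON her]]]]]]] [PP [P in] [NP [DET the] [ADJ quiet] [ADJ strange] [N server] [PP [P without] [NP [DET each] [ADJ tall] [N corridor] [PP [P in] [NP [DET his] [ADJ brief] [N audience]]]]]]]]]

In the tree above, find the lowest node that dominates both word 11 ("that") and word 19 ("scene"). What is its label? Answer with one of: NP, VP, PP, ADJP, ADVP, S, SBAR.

The smallest bracket enclosing both words is [NP that wooden sudden message before my complex curious scene without her], so the label is NP.

NP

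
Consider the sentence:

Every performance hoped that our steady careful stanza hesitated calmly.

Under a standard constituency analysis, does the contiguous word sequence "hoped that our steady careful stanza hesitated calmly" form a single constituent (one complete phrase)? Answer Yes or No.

Yes

These words form the whole verb phrase headed by "hoped", so yes — one constituent.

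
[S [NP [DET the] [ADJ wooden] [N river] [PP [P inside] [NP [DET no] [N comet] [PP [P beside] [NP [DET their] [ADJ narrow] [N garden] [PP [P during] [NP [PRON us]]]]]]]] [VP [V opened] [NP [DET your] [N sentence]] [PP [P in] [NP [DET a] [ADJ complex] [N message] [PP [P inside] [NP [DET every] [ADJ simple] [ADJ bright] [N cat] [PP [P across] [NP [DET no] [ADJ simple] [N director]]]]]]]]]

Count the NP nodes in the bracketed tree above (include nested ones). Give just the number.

Listing each NP by its span: [NP the wooden river inside no comet beside their narrow garden during us]; [NP no comet beside their narrow garden during us]; [NP their narrow garden during us]; [NP us]; [NP your sentence]; [NP a complex message inside every simple bright cat across no simple director] … — that makes 8.

8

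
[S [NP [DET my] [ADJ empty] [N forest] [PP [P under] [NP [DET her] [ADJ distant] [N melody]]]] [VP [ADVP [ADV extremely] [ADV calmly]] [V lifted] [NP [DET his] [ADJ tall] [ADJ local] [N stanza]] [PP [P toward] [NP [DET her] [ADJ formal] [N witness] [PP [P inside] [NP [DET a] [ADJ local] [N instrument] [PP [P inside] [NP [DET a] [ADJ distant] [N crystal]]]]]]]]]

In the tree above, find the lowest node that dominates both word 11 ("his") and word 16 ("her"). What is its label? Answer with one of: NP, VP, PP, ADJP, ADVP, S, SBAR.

The smallest bracket enclosing both words is [VP extremely calmly lifted his tall local stanza toward her formal witness inside a local instrument inside a distant crystal], so the label is VP.

VP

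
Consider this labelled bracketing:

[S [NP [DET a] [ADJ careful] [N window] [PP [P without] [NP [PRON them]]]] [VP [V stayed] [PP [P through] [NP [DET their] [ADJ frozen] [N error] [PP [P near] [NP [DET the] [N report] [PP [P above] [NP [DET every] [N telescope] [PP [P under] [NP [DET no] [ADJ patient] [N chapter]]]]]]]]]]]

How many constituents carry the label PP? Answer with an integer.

5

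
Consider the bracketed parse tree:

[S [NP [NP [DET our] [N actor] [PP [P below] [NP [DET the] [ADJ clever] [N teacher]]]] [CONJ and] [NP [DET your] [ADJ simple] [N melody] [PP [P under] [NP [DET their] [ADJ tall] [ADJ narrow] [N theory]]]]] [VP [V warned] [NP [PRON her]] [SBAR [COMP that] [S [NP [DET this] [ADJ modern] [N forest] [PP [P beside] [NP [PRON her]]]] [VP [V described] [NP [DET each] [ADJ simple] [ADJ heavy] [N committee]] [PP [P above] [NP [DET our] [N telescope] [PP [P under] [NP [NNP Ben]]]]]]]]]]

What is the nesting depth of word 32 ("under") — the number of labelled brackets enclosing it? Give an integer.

Path from the root down to the word: S → VP → SBAR → S → VP → PP → NP → PP → P. That is 9 enclosing brackets.

9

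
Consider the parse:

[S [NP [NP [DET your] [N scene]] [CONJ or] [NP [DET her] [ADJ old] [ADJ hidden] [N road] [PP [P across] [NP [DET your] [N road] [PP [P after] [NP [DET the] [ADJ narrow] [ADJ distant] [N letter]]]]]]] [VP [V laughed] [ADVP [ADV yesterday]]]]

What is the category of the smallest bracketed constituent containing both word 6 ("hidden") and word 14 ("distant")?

The smallest bracket enclosing both words is [NP her old hidden road across your road after the narrow distant letter], so the label is NP.

NP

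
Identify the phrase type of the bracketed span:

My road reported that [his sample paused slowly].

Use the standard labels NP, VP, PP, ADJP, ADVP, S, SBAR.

"paused" is the head of the bracketed span, so the span is a clause: S.

S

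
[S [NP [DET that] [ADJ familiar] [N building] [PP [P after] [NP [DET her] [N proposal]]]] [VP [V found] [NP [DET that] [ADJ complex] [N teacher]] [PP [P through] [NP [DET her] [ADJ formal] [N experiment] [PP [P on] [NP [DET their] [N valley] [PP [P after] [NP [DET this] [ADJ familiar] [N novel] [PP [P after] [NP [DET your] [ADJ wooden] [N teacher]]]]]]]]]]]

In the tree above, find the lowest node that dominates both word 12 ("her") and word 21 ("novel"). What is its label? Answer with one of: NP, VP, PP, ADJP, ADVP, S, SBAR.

The smallest bracket enclosing both words is [NP her formal experiment on their valley after this familiar novel after your wooden teacher], so the label is NP.

NP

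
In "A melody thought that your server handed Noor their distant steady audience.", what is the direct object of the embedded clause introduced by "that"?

their distant steady audience

Within the embedded clause introduced by "that", the direct object of "handed" is "their distant steady audience".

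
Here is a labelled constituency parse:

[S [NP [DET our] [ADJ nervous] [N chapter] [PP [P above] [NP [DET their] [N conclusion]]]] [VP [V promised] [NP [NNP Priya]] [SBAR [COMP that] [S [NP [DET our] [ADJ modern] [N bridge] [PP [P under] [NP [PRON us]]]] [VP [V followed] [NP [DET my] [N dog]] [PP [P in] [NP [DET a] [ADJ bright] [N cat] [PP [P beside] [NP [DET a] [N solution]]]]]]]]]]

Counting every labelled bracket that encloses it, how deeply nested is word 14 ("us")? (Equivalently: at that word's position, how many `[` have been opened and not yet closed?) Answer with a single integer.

Path from the root down to the word: S → VP → SBAR → S → NP → PP → NP → PRON. That is 8 enclosing brackets.

8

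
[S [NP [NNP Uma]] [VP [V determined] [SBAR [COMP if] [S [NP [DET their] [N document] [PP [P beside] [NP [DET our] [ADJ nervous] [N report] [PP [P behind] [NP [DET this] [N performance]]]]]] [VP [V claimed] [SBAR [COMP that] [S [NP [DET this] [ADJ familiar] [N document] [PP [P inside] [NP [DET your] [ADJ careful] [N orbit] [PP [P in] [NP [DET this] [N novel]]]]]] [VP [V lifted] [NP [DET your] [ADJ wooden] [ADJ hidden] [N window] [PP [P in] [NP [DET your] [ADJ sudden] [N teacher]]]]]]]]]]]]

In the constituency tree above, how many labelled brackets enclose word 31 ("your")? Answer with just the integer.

Path from the root down to the word: S → VP → SBAR → S → VP → SBAR → S → VP → NP → PP → NP → DET. That is 12 enclosing brackets.

12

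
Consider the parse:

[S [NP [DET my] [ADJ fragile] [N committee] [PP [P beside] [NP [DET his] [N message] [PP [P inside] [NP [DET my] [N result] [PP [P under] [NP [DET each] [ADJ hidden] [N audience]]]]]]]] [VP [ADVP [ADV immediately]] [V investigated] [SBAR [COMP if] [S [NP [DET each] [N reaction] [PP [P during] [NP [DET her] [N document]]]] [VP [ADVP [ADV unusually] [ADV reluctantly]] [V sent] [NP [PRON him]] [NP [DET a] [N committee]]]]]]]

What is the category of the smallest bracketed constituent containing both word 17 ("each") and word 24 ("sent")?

Both words fall inside [S each reaction during her document unusually reluctantly sent him a committee] (words 17–27), and no smaller constituent contains them both. Label: S.

S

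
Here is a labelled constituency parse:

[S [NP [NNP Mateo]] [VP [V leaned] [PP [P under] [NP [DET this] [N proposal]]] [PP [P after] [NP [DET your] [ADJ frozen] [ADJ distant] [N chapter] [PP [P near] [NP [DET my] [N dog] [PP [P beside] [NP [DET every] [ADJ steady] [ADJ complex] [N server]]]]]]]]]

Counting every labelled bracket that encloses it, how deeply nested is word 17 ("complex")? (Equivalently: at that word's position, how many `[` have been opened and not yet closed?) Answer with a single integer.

9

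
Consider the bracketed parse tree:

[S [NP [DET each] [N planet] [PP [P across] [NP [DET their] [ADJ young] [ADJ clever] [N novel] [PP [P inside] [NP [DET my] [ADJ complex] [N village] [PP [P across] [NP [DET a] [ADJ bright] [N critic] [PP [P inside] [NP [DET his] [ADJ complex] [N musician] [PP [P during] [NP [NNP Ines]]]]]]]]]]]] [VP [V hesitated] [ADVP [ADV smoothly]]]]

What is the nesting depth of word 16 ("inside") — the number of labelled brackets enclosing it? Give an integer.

10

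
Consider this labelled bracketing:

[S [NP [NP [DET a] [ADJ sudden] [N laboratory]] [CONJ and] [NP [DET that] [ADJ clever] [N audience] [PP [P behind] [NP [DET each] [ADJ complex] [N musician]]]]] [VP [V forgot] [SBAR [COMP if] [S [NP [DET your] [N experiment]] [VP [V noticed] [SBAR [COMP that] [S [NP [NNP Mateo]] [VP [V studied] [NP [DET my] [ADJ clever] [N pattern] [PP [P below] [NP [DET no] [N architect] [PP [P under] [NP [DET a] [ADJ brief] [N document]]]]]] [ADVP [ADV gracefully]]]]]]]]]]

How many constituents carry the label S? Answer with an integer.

Listing each S by its span: [S a sudden laboratory and that clever audience behind each complex musician forgot if your experiment noticed that Mateo studied my clever pattern below no architect under a brief document gracefully]; [S your experiment noticed that Mateo studied my clever pattern below no architect under a brief document gracefully]; [S Mateo studied my clever pattern below no architect under a brief document gracefully] — that makes 3.

3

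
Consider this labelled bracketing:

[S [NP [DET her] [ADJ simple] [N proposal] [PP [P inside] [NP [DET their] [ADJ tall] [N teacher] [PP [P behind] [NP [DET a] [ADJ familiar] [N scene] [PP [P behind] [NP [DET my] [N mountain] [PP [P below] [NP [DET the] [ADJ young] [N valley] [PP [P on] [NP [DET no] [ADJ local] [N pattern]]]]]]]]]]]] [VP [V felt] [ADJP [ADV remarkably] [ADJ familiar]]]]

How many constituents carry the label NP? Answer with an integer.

6

The NP constituents are: [NP her simple proposal inside their tall teacher behind a familiar scene behind my mountain below the young valley on no local pattern]; [NP their tall teacher behind a familiar scene behind my mountain below the young valley on no local pattern]; [NP a familiar scene behind my mountain below the young valley on no local pattern]; [NP my mountain below the young valley on no local pattern]; [NP the young valley on no local pattern]; [NP no local pattern]. Total: 6.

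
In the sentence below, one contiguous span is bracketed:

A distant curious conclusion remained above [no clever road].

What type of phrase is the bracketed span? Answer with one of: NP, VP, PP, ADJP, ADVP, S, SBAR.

NP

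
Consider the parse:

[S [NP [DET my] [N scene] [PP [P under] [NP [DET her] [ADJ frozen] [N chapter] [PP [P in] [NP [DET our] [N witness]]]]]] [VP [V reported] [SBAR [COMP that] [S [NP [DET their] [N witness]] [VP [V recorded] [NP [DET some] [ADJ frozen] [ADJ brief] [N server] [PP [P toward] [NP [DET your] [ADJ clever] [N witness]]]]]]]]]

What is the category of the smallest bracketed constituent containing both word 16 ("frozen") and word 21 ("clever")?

NP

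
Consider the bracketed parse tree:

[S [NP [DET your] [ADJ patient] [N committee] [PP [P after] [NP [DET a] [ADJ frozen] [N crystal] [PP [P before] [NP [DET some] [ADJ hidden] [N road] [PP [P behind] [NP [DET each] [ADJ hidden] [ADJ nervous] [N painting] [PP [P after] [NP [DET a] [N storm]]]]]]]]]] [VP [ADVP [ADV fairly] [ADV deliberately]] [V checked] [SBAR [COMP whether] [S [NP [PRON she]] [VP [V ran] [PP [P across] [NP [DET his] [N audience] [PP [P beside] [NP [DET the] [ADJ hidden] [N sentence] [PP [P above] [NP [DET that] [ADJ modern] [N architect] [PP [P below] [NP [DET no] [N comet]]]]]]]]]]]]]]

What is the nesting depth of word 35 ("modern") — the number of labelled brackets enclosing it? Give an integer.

12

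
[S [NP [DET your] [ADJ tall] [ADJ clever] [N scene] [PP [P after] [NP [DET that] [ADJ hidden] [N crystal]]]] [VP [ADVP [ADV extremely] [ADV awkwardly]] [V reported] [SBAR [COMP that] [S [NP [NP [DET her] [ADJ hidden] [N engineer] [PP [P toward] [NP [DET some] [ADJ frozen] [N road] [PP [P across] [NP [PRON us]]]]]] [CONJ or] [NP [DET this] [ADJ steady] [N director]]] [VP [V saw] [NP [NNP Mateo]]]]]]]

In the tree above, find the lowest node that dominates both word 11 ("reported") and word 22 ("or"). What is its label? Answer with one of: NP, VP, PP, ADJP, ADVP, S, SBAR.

VP

Both words fall inside [VP extremely awkwardly reported that her hidden engineer toward some frozen road across us or this steady director saw Mateo] (words 9–27), and no smaller constituent contains them both. Label: VP.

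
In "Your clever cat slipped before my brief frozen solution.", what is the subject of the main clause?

your clever cat

"your clever cat" is the NP that combines with the VP headed by "slipped" to form the main clause — the subject.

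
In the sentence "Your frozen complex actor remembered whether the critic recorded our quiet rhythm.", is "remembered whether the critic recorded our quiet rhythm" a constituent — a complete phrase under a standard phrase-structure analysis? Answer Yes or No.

Yes

These words form the whole verb phrase headed by "remembered", so yes — one constituent.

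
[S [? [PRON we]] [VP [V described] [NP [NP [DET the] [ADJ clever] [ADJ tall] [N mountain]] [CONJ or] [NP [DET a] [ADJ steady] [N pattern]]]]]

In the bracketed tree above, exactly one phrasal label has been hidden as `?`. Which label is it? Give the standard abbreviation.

A constituent whose immediate children are PRON 'we' is a noun phrase: NP.

NP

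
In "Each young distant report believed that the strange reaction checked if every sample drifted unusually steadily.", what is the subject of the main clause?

each young distant report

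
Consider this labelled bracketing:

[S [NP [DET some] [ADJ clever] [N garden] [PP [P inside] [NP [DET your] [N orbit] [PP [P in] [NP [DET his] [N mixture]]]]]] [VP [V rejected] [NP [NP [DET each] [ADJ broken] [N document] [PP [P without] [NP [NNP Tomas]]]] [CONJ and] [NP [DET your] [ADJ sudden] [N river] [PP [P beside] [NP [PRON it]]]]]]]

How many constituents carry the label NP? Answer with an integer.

8

Scanning left to right, an opening `[NP` appears at word positions 1, 5, 8, 11, 11, 15, 17, 21 — 8 in total.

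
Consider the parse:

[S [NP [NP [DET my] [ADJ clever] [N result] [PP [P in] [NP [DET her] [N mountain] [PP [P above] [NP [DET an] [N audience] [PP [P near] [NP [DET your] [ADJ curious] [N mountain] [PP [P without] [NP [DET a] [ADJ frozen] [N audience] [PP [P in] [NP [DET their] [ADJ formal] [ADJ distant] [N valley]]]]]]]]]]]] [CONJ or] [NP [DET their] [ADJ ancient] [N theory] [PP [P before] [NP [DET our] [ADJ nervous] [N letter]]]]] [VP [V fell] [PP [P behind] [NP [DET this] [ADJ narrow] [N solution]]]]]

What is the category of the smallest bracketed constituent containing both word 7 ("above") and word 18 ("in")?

Word 7 lies under S → NP → NP → PP → NP → PP → P; word 18 lies under S → NP → NP → PP → NP → PP → NP → PP → NP → PP → NP → PP → P. The lowest shared node is the PP.

PP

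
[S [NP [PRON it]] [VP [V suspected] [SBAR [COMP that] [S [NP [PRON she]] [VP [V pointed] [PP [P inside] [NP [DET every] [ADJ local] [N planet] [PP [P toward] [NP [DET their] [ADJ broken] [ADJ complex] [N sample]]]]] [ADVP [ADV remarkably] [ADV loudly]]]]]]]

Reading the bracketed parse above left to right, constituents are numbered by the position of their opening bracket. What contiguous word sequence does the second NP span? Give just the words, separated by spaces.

she

In left-to-right order the NP constituents are "it"; "she"; "every local planet toward their broken complex sample"; "their broken complex sample". Number 2 is "she".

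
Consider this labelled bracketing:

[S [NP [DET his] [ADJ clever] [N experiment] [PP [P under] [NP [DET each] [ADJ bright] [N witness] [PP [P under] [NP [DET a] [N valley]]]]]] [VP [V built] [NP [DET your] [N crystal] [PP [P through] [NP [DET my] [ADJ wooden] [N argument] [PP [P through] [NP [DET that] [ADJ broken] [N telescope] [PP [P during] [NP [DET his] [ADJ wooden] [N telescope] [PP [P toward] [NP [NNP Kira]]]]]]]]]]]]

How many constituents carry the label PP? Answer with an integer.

Scanning left to right, an opening `[PP` appears at word positions 4, 8, 14, 18, 22, 26 — 6 in total.

6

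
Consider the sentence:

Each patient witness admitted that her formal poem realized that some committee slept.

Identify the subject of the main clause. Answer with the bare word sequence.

The subject of the main clause is the NP immediately before the verb "admitted": "each patient witness".

each patient witness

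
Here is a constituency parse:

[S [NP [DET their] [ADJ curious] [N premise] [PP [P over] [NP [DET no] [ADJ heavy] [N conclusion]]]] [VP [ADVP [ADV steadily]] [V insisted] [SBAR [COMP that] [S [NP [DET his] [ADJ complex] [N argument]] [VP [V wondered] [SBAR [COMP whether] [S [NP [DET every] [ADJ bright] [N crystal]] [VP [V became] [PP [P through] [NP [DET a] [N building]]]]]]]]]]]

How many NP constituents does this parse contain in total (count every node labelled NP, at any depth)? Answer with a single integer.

5

Scanning left to right, an opening `[NP` appears at word positions 1, 5, 11, 16, 21 — 5 in total.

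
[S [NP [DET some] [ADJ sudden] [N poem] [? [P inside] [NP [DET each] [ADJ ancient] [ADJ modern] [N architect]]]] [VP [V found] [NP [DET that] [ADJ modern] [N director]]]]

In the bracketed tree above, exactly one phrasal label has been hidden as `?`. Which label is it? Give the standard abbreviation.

PP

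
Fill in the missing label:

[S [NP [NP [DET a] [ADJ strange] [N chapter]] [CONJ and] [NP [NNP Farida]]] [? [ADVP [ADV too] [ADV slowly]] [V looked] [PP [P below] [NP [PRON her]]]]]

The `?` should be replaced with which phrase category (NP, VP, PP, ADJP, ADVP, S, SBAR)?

VP

Looking at what the `?` directly dominates — ADVP, V 'looked', PP — this is a verb phrase (VP).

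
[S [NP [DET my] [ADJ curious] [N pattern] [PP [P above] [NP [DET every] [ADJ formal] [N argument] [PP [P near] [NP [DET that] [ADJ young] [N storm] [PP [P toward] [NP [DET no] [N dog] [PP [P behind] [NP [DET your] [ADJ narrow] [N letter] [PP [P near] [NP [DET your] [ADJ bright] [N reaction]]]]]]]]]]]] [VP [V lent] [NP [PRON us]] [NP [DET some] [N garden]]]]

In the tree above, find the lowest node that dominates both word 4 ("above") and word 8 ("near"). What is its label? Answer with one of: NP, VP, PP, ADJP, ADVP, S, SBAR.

Word 4 lies under S → NP → PP → P; word 8 lies under S → NP → PP → NP → PP → P. The lowest shared node is the PP.

PP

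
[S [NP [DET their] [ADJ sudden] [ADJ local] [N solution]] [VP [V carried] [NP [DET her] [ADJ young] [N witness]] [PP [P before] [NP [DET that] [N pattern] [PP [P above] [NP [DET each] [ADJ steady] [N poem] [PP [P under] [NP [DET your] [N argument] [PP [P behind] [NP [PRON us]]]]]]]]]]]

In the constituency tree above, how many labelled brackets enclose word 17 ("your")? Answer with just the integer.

9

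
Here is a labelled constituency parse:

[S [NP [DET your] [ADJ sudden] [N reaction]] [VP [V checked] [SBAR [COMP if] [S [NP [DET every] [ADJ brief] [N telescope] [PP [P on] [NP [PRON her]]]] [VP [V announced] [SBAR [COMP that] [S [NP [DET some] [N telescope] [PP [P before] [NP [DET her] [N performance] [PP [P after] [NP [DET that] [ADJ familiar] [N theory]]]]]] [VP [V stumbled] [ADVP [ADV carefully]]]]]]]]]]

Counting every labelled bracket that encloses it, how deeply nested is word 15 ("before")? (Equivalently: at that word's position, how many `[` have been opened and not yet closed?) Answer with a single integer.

10

The word sits inside P, which is inside PP, inside NP, inside S, inside SBAR, inside VP, inside S, inside SBAR, inside VP, inside S — 10 brackets in all.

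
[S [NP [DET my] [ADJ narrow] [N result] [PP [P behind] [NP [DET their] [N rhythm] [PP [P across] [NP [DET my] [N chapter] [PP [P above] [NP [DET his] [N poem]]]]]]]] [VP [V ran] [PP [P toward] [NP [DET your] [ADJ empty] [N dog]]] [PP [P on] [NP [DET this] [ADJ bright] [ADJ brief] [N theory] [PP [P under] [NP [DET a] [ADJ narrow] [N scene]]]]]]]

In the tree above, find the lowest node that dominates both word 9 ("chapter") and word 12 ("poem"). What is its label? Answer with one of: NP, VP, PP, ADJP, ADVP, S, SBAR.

NP

The smallest bracket enclosing both words is [NP my chapter above his poem], so the label is NP.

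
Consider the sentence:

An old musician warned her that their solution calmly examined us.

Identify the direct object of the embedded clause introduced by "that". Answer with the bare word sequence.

The verb of the embedded clause introduced by "that" is "examined"; its direct object is the NP "us".

us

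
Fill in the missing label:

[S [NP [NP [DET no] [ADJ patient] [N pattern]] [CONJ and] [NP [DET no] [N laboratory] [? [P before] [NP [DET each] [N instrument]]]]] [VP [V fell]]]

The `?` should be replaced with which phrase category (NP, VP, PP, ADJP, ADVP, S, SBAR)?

PP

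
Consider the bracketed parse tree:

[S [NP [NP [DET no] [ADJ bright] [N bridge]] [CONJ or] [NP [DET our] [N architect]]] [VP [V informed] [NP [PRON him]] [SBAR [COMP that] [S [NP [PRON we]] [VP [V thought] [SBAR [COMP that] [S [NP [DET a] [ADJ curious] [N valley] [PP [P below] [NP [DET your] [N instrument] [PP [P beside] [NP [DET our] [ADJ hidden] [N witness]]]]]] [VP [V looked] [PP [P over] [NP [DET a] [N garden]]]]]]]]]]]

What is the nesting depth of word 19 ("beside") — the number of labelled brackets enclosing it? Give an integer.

12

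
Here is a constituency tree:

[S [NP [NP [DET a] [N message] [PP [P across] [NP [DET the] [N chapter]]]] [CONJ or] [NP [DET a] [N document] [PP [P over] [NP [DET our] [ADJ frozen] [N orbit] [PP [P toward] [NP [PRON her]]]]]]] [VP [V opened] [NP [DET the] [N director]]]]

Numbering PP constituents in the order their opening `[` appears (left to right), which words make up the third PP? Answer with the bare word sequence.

toward her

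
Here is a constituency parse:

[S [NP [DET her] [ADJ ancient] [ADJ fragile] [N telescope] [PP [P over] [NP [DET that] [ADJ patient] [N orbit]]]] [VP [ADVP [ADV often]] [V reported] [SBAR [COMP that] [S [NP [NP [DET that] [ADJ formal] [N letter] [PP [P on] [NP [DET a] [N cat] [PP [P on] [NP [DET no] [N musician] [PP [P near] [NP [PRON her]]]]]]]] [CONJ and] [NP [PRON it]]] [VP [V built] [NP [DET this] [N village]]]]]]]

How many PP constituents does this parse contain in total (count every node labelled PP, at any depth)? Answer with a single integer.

4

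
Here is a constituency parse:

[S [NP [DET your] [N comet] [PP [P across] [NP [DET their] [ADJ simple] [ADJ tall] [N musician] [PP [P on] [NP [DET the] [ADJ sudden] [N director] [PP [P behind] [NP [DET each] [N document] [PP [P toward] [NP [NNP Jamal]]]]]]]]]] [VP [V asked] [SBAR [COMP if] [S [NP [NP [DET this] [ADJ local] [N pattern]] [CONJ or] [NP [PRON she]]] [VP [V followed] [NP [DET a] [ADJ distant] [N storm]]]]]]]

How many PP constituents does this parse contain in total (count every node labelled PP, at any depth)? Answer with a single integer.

4

Listing each PP by its span: [PP across their simple tall musician on the sudden director behind each document toward Jamal]; [PP on the sudden director behind each document toward Jamal]; [PP behind each document toward Jamal]; [PP toward Jamal] — that makes 4.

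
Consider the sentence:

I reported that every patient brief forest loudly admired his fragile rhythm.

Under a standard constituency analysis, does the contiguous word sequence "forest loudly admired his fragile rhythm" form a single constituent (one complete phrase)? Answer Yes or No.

The sequence begins inside the noun phrase "every patient brief forest" and ends inside the verb phrase "loudly admired his fragile rhythm"; it crosses a phrase boundary, so no single node in the tree spans exactly those words.

No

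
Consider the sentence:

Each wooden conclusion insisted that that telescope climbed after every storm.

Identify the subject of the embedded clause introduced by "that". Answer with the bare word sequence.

"that telescope" is the NP that combines with the VP headed by "climbed" to form the embedded clause introduced by "that" — the subject.

that telescope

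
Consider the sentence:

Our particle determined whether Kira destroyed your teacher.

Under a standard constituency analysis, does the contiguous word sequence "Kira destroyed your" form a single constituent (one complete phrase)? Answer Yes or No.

No

The sequence begins inside the noun phrase "Kira" and ends inside the verb phrase "destroyed your teacher"; it crosses a phrase boundary, so no single node in the tree spans exactly those words.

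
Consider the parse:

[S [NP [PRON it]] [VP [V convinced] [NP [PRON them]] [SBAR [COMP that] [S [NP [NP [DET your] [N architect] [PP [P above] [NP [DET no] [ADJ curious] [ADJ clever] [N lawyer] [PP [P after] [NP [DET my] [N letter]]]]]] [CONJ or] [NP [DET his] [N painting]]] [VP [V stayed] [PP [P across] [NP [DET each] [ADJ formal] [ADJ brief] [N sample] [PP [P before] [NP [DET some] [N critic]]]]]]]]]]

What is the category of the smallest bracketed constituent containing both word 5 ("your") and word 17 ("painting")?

Both words fall inside [NP your architect above no curious clever lawyer after my letter or his painting] (words 5–17), and no smaller constituent contains them both. Label: NP.

NP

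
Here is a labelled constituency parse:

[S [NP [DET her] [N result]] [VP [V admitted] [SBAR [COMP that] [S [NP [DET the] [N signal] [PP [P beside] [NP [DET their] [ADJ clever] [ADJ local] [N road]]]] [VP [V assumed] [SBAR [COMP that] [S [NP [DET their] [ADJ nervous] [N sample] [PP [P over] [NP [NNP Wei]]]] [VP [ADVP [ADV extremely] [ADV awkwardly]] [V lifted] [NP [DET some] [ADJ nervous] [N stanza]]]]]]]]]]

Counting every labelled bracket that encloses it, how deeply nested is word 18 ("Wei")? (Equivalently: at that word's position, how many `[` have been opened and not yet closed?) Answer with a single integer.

11

The word sits inside NNP, which is inside NP, inside PP, inside NP, inside S, inside SBAR, inside VP, inside S, inside SBAR, inside VP, inside S — 11 brackets in all.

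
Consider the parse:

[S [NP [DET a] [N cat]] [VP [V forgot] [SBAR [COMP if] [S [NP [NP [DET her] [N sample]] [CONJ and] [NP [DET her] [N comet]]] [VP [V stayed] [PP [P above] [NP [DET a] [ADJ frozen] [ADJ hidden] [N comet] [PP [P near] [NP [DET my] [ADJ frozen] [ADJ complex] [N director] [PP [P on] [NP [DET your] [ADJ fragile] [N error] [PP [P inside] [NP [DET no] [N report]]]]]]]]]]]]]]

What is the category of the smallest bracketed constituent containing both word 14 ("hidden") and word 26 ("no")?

NP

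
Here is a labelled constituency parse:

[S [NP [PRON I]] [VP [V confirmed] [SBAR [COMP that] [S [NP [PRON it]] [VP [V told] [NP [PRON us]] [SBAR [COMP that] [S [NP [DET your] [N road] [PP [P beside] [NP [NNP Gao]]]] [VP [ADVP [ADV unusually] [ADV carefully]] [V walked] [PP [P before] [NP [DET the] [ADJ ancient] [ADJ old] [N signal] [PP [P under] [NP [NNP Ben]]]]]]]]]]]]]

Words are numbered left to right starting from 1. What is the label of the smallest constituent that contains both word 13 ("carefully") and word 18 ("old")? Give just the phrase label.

Both words fall inside [VP unusually carefully walked before the ancient old signal under Ben] (words 12–21), and no smaller constituent contains them both. Label: VP.

VP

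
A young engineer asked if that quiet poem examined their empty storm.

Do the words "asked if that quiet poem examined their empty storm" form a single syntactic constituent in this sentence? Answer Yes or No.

Yes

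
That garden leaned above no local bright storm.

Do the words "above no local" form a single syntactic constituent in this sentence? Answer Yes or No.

No

The smallest constituent containing the whole sequence is the prepositional phrase [PP above no local bright storm], but the sequence is only part of it — it straddles the boundary between preposition "above" and noun phrase "no local bright storm".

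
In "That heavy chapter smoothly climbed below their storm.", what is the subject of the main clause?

"that heavy chapter" is the NP that combines with the VP headed by "climbed" to form the main clause — the subject.

that heavy chapter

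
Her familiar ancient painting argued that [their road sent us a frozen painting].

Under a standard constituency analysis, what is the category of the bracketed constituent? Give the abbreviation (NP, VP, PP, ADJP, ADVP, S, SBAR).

S

The bracketed span "their road sent us a frozen painting" is headed by "sent", making it a clause (S).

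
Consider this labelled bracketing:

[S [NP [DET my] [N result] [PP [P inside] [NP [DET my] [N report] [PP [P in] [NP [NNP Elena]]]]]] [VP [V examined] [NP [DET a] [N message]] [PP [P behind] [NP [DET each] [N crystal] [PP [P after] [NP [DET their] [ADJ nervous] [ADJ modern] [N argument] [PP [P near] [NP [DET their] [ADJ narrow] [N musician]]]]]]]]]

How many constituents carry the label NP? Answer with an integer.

7

The NP constituents are: [NP my result inside my report in Elena]; [NP my report in Elena]; [NP Elena]; [NP a message]; [NP each crystal after their nervous modern argument near their narrow musician]; [NP their nervous modern argument near their narrow musician] …. Total: 7.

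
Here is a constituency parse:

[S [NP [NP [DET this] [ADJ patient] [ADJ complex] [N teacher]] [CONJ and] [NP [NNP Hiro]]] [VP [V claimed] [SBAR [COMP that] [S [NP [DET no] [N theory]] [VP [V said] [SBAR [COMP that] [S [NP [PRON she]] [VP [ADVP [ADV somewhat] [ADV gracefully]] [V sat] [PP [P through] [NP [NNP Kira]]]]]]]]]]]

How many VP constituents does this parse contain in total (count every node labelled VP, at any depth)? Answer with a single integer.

Listing each VP by its span: [VP claimed that no theory said that she somewhat gracefully sat through Kira]; [VP said that she somewhat gracefully sat through Kira]; [VP somewhat gracefully sat through Kira] — that makes 3.

3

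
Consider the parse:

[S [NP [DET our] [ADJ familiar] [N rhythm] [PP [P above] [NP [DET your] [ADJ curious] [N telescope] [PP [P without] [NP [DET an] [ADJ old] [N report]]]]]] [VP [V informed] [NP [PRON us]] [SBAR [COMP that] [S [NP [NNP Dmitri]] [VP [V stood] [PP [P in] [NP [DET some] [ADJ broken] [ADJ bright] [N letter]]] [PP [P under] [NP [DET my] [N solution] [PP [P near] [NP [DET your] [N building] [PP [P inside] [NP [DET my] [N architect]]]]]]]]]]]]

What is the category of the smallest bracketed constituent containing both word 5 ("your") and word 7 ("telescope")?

NP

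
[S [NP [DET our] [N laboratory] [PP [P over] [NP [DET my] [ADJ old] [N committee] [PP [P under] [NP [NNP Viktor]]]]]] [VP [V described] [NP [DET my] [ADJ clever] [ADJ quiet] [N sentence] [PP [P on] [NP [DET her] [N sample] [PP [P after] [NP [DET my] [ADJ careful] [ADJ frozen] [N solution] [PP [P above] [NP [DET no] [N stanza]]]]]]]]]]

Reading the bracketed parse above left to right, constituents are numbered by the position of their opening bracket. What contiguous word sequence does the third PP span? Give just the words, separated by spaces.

on her sample after my careful frozen solution above no stanza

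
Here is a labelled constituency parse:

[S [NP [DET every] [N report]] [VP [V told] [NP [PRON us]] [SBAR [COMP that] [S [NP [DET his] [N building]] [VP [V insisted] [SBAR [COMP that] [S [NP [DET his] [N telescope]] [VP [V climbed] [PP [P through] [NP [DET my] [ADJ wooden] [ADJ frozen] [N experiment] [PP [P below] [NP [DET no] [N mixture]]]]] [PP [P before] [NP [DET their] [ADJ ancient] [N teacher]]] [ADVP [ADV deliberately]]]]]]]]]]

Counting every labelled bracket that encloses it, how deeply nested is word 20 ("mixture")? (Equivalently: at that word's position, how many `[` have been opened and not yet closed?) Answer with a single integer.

Path from the root down to the word: S → VP → SBAR → S → VP → SBAR → S → VP → PP → NP → PP → NP → N. That is 13 enclosing brackets.

13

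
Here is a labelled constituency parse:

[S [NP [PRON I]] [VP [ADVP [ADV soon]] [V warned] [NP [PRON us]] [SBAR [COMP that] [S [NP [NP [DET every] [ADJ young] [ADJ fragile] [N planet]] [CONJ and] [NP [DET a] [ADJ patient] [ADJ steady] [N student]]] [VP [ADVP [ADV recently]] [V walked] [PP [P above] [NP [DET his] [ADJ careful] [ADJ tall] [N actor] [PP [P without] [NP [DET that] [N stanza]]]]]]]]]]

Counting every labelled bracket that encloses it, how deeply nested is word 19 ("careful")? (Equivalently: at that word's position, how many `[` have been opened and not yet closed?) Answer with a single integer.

Counting open brackets not yet closed at "careful": [S [VP [SBAR [S [VP [PP [NP [ADJ = 8.

8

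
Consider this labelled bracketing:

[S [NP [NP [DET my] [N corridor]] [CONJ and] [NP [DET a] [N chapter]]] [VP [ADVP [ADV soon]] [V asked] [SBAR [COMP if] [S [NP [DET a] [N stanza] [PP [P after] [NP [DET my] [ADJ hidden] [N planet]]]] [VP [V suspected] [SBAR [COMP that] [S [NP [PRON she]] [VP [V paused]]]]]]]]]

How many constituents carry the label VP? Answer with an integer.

3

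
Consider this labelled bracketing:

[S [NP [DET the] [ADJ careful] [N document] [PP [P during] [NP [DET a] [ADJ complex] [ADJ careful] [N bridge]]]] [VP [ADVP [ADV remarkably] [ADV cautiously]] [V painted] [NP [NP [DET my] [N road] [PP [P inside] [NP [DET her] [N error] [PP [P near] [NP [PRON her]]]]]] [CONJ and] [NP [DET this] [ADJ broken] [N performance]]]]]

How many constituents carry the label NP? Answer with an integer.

7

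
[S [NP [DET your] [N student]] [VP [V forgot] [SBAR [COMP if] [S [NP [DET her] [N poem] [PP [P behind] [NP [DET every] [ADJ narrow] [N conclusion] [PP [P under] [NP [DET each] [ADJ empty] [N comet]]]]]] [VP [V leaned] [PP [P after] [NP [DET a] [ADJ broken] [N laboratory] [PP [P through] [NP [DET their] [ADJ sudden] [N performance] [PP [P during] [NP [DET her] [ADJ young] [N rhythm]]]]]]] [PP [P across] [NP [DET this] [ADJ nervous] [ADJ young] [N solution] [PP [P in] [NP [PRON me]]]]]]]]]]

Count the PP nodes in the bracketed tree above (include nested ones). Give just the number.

Listing each PP by its span: [PP behind every narrow conclusion under each empty comet]; [PP under each empty comet]; [PP after a broken laboratory through their sudden performance during her young rhythm]; [PP through their sudden performance during her young rhythm]; [PP during her young rhythm]; [PP across this nervous young solution in me] … — that makes 7.

7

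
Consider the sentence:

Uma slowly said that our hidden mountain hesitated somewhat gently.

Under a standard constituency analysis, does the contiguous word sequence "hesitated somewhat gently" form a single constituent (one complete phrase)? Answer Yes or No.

Yes

These words form the whole verb phrase headed by "hesitated", so yes — one constituent.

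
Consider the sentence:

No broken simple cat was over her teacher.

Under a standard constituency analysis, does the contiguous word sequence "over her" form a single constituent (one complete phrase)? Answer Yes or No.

No

The sequence begins inside the preposition "over" and ends inside the noun phrase "her teacher"; it crosses a phrase boundary, so no single node in the tree spans exactly those words.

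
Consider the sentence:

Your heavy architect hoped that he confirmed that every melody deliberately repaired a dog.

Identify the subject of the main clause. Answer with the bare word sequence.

In the main clause the verb is "hoped"; the NP preceding it, "your heavy architect", is the subject.

your heavy architect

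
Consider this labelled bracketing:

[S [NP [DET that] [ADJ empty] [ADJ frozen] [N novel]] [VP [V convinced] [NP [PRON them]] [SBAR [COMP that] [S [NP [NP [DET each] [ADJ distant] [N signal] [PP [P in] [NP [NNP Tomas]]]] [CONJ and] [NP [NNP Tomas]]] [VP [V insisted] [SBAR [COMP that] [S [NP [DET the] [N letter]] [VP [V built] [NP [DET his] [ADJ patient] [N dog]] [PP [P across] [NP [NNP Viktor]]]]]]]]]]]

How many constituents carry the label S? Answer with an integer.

3

Scanning left to right, an opening `[S` appears at word positions 1, 8, 17 — 3 in total.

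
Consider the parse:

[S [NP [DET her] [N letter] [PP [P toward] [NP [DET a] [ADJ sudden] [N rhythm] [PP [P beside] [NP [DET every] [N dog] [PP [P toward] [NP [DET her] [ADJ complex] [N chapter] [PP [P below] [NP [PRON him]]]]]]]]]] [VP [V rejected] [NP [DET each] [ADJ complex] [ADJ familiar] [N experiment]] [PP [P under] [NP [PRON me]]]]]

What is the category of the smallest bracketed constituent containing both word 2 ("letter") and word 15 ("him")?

NP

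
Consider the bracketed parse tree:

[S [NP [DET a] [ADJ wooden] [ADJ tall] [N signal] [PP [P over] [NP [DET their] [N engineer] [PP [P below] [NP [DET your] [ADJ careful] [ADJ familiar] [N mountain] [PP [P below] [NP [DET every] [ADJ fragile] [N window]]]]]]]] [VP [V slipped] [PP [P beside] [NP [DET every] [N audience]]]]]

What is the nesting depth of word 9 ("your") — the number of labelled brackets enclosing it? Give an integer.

Path from the root down to the word: S → NP → PP → NP → PP → NP → DET. That is 7 enclosing brackets.

7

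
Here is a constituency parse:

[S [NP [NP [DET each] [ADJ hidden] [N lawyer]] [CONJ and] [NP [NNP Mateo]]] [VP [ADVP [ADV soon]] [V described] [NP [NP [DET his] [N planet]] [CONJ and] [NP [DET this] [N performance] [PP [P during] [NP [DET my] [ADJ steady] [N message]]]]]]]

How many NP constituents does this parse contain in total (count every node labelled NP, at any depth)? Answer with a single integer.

7

The NP constituents are: [NP each hidden lawyer and Mateo]; [NP each hidden lawyer]; [NP Mateo]; [NP his planet and this performance during my steady message]; [NP his planet]; [NP this performance during my steady message] …. Total: 7.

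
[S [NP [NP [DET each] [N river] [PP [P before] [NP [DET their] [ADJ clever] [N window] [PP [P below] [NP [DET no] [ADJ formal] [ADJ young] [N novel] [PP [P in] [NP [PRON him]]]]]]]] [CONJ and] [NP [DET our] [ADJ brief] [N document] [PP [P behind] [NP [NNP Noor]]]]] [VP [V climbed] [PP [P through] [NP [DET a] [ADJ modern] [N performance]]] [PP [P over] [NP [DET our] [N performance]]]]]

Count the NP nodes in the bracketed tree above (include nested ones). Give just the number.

9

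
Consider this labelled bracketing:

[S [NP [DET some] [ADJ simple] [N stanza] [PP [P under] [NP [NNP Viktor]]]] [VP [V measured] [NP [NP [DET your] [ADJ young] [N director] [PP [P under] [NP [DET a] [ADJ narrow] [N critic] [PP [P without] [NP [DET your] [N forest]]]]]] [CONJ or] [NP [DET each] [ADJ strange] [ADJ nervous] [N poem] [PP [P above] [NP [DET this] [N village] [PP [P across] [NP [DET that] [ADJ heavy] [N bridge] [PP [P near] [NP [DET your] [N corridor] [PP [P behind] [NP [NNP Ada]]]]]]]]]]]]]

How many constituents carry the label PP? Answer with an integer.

7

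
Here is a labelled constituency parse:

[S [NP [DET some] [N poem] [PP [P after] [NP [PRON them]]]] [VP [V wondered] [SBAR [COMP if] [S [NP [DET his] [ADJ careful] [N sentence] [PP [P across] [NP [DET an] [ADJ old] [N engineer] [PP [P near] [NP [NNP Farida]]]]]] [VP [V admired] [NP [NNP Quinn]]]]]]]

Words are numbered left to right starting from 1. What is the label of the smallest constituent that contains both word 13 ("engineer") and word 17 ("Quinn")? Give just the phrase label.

S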